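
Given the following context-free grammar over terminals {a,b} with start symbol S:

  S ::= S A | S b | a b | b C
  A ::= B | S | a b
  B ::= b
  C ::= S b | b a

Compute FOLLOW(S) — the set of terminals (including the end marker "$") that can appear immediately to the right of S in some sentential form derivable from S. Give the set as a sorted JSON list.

FIRST sets, iterate to fixpoint:
iter 1:
  A via A→a b: +{a}
  B via B→b: +{b}
  C via C→b a: +{b}
  S via S→a b: +{a}
  S via S→b C: +{b}
  S: {a,b}  A: {a}  B: {b}  C: {b}
iter 2:
  A via A→B: +{b}
  C via C→S b: +{a}
  S: {a,b}  A: {a,b}  B: {b}  C: {a,b}
iter 3: (no change)
  S: {a,b}  A: {a,b}  B: {b}  C: {a,b}

FOLLOW sets:
initialize: $ ∈ FOLLOW(S)
round 1:
  C→S b: FOLLOW(S) ⊇ FIRST(b) = {b}; new: +{b}
  S→S A: FOLLOW(S) ⊇ FIRST(A) = {a,b}; new: +{a}
  S→S A: FOLLOW(A) ⊇ FOLLOW(S) ⊇ {$,a,b}; new: +{$,a,b}
  S→b C: FOLLOW(C) ⊇ FOLLOW(S) ⊇ {$,a,b}; new: +{$,a,b}
  S: {$,a,b}  A: {$,a,b}  B: {}  C: {$,a,b}
round 2:
  A→B: FOLLOW(B) ⊇ FOLLOW(A) ⊇ {$,a,b}; new: +{$,a,b}
  S: {$,a,b}  A: {$,a,b}  B: {$,a,b}  C: {$,a,b}
round 3: (stable)
  S: {$,a,b}  A: {$,a,b}  B: {$,a,b}  C: {$,a,b}

FOLLOW(S) = ["$", "a", "b"]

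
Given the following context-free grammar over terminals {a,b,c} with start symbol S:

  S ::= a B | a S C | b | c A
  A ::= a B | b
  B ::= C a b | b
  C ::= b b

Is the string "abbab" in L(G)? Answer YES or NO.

Convert to CNF:
  S -> T0 B | T0 X4 | T2 A | b
  A -> T0 B | b
  B -> C X3 | b
  C -> T1 T1
  T0 -> a
  T1 -> b
  T2 -> c
  X3 -> T0 T1
  X4 -> S C

Fill CYK table bottom-up:
  [0..0]={T0}  "a"  orig:{}
  [1..1]={A,B,S,T1}  "b"  orig:{A,B,S}
  [2..2]={A,B,S,T1}  "b"  orig:{A,B,S}
  [3..3]={T0}  "a"  orig:{}
  [4..4]={A,B,S,T1}  "b"  orig:{A,B,S}
  [0..1]={A,S,X3}  "ab"  orig:{A,S}
  [1..2]={C}  "bb"
  [2..3]=∅  "ba"
  [3..4]={A,S,X3}  "ab"  orig:{A,S}
  [0..2]=∅  "abb"
  [1..3]=∅  "bba"
  [2..4]=∅  "bab"
  [0..3]=∅  "abba"
  [1..4]={B}  "bbab"
  [0..4]={A,S}  "abbab"

S ∈ T[0,4] ⇒ YES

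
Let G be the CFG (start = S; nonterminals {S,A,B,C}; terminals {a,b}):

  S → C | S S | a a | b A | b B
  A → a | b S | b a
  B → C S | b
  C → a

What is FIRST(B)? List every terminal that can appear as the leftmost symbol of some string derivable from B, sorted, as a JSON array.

FIRST iteration:
pass 1:
  A via A→a: +{a}
  A via A→b S: +{b}
  B via B→b: +{b}
  C via C→a: +{a}
  S via S→C: +{a}
  S via S→b A: +{b}
  S: {a,b}  A: {a,b}  B: {b}  C: {a}
pass 2:
  B via B→C S: +{a}
  S: {a,b}  A: {a,b}  B: {a,b}  C: {a}
pass 3: — fixpoint
  S: {a,b}  A: {a,b}  B: {a,b}  C: {a}

FIRST(B) = ["a", "b"]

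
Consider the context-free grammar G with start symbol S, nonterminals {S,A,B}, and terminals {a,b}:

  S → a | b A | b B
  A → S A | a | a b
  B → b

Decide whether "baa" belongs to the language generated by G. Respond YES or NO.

CNF form of G:
  S -> T1 A | T1 B | a
  A -> S A | T0 T1 | a
  B -> b
  T0 -> a
  T1 -> b

Fill CYK table bottom-up:
  T[0,0] 'b' = {B,T1}  orig:{B}
  T[1,1] 'a' = {A,S,T0}  orig:{A,S}
  T[2,2] 'a' = {A,S,T0}  orig:{A,S}
  T[0,1] 'ba' = {S}
  T[1,2] 'aa' = {A}
  T[0,2] 'baa' = {A,S}

S ∈ T[0,2] ⇒ YES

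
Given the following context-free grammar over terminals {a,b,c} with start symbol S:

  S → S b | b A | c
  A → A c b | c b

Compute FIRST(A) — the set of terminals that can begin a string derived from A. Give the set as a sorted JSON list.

FIRST iteration:
round 1:
  A via A→c b: +{c}
  S via S→b A: +{b}
  S via S→c: +{c}
  FIRST(S)={b,c}  FIRST(A)={c}
round 2: (no change)
  FIRST(S)={b,c}  FIRST(A)={c}

FIRST(A) = ["c"]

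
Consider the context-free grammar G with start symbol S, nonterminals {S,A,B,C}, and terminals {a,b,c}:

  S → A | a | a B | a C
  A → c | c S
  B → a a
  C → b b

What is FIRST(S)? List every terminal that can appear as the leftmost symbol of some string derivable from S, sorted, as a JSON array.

FIRST iteration:
[1]
  A via A→c: +{c}
  B via B→a a: +{a}
  C via C→b b: +{b}
  S via S→A: +{c}
  S via S→a: +{a}
  FIRST[S]={a,c}  FIRST[A]={c}  FIRST[B]={a}  FIRST[C]={b}
[2] — fixpoint
  FIRST[S]={a,c}  FIRST[A]={c}  FIRST[B]={a}  FIRST[C]={b}

FIRST(S) = ["a", "c"]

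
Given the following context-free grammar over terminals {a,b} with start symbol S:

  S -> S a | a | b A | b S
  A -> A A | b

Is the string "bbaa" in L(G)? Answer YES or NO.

CNF form of G:
  S -> S T0 | T1 A | T1 S | a
  A -> A A | b
  T0 -> a
  T1 -> b

CYK table (by increasing span):
  [0..0]={A,T1}  "b"  orig:{A}
  [1..1]={A,T1}  "b"  orig:{A}
  [2..2]={S,T0}  "a"  orig:{S}
  [3..3]={S,T0}  "a"  orig:{S}
  [0..1]={A,S}  "bb"
  [1..2]={S}  "ba"
  [2..3]={S}  "aa"
  [0..2]={S}  "bba"
  [1..3]={S}  "baa"
  [0..3]={S}  "bbaa"

S ∈ T[0,3] ⇒ YES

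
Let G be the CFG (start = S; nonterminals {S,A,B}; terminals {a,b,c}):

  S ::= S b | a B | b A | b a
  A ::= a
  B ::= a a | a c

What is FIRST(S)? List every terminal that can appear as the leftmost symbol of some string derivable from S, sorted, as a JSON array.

FIRST iteration:
iter 1:
  A via A→a: +{a}
  B via B→a a: +{a}
  S via S→a B: +{a}
  S via S→b A: +{b}
  FIRST(S)={a,b}  FIRST(A)={a}  FIRST(B)={a}
iter 2: done
  FIRST(S)={a,b}  FIRST(A)={a}  FIRST(B)={a}

FIRST(S) = ["a", "b"]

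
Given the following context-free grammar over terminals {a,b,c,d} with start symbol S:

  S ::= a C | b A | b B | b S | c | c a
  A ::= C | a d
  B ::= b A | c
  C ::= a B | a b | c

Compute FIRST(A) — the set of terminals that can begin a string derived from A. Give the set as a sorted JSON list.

Compute FIRST by fixpoint:
pass 1:
  A via A→a d: +{a}
  B via B→b A: +{b}
  B via B→c: +{c}
  C via C→a B: +{a}
  C via C→c: +{c}
  S via S→a C: +{a}
  S via S→b A: +{b}
  S via S→c: +{c}
  S: {a,b,c}  A: {a}  B: {b,c}  C: {a,c}
pass 2:
  A via A→C: +{c}
  S: {a,b,c}  A: {a,c}  B: {b,c}  C: {a,c}
pass 3: (stable)
  S: {a,b,c}  A: {a,c}  B: {b,c}  C: {a,c}

FIRST(A) = ["a", "c"]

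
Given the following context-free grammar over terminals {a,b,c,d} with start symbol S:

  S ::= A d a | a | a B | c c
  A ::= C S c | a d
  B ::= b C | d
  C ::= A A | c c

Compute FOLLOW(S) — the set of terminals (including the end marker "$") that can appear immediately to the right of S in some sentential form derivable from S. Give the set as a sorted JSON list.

FIRST iteration:
iter 1:
  A via A→a d: +{a}
  B via B→b C: +{b}
  B via B→d: +{d}
  C via C→A A: +{a}
  C via C→c c: +{c}
  S via S→A d a: +{a}
  S via S→c c: +{c}
  FIRST[S]={a,c}  FIRST[A]={a}  FIRST[B]={b,d}  FIRST[C]={a,c}
iter 2:
  A via A→C S c: +{c}
  FIRST[S]={a,c}  FIRST[A]={a,c}  FIRST[B]={b,d}  FIRST[C]={a,c}
iter 3: — fixpoint
  FIRST[S]={a,c}  FIRST[A]={a,c}  FIRST[B]={b,d}  FIRST[C]={a,c}

Compute FOLLOW by fixpoint:
FOLLOW(S) := {$}
pass 1:
  A→C S c: FOLLOW(C) ⊇ FIRST(S) = {a,c}; new: +{a,c}
  A→C S c: FOLLOW(S) ⊇ FIRST(c) = {c}; new: +{c}
  C→A A: FOLLOW(A) ⊇ FIRST(A) = {a,c}; new: +{a,c}
  S→A d a: FOLLOW(A) ⊇ FIRST(d) = {d}; new: +{d}
  S→a B: FOLLOW(B) ⊇ FOLLOW(S) ⊇ {$,c}; new: +{$,c}
  FOLLOW(S)={$,c}  FOLLOW(A)={a,c,d}  FOLLOW(B)={$,c}  FOLLOW(C)={a,c}
pass 2:
  B→b C: FOLLOW(C) ⊇ FOLLOW(B) ⊇ {$,c}; new: +{$}
  C→A A: FOLLOW(A) ⊇ FOLLOW(C) ⊇ {$,a,c}; new: +{$}
  FOLLOW(S)={$,c}  FOLLOW(A)={$,a,c,d}  FOLLOW(B)={$,c}  FOLLOW(C)={$,a,c}
pass 3: — fixpoint
  FOLLOW(S)={$,c}  FOLLOW(A)={$,a,c,d}  FOLLOW(B)={$,c}  FOLLOW(C)={$,a,c}

FOLLOW(S) = ["$", "c"]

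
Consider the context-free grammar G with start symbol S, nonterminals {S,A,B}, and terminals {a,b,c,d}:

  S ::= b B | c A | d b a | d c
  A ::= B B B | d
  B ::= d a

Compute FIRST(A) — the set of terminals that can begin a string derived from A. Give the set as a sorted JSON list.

FIRST sets, iterate to fixpoint:
iter 1:
  A via A→d: +{d}
  B via B→d a: +{d}
  S via S→b B: +{b}
  S via S→c A: +{c}
  S via S→d b a: +{d}
  FIRST(S)={b,c,d}  FIRST(A)={d}  FIRST(B)={d}
iter 2: (no change)
  FIRST(S)={b,c,d}  FIRST(A)={d}  FIRST(B)={d}

FIRST(A) = ["d"]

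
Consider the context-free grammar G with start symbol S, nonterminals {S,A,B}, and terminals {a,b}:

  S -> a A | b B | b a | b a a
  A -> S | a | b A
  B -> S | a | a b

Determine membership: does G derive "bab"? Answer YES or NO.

CNF form of G:
  S -> T0 A | T1 B | T1 T0 | T1 X4
  A -> T0 A | T1 A | T1 B | T1 T0 | T1 X2 | a
  B -> T0 A | T0 T1 | T1 B | T1 T0 | T1 X3 | a
  T0 -> a
  T1 -> b
  X2 -> T0 T0
  X3 -> T0 T0
  X4 -> T0 T0

Fill CYK table bottom-up:
  [0..0]={T1}  "b"  orig:{}
  [1..1]={A,B,T0}  "a"  orig:{A,B}
  [2..2]={T1}  "b"  orig:{}
  [0..1]={A,B,S}  "ba"
  [1..2]={B}  "ab"
  [0..2]={A,B,S}  "bab"

S ∈ T[0,2] ⇒ YES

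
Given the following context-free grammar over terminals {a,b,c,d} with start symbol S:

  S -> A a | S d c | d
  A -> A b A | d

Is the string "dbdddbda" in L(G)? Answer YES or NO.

Convert to CNF:
  S -> A T1 | S X5 | d
  A -> A X4 | d
  T0 -> b
  T1 -> a
  T2 -> d
  T3 -> c
  X4 -> T0 A
  X5 -> T2 T3

CYK fill:
  T[0,0] 'd' = {A,S,T2}  orig:{A,S}
  T[1,1] 'b' = {T0}  orig:{}
  T[2,2] 'd' = {A,S,T2}  orig:{A,S}
  T[3,3] 'd' = {A,S,T2}  orig:{A,S}
  T[4,4] 'd' = {A,S,T2}  orig:{A,S}
  T[5,5] 'b' = {T0}  orig:{}
  T[6,6] 'd' = {A,S,T2}  orig:{A,S}
  T[7,7] 'a' = {T1}  orig:{}
  T[0,1] 'db' = ∅
  T[1,2] 'bd' = {X4}  orig:{}
  T[2,3] 'dd' = ∅
  T[3,4] 'dd' = ∅
  T[4,5] 'db' = ∅
  T[5,6] 'bd' = {X4}  orig:{}
  T[6,7] 'da' = {S}
  T[0,2] 'dbd' = {A}
  T[1,3] 'bdd' = ∅
  T[2,4] 'ddd' = ∅
  T[3,5] 'ddb' = ∅
  T[4,6] 'dbd' = {A}
  T[5,7] 'bda' = ∅
  T[0,3] 'dbdd' = ∅
  T[1,4] 'bddd' = ∅
  T[2,5] 'dddb' = ∅
  T[3,6] 'ddbd' = ∅
  T[4,7] 'dbda' = {S}
  T[0,4] 'dbddd' = ∅
  T[1,5] 'bdddb' = ∅
  T[2,6] 'dddbd' = ∅
  T[3,7] 'ddbda' = ∅
  T[0,5] 'dbdddb' = ∅
  T[1,6] 'bdddbd' = ∅
  T[2,7] 'dddbda' = ∅
  T[0,6] 'dbdddbd' = ∅
  T[1,7] 'bdddbda' = ∅
  T[0,7] 'dbdddbda' = ∅

S ∉ T[0,7] ⇒ NO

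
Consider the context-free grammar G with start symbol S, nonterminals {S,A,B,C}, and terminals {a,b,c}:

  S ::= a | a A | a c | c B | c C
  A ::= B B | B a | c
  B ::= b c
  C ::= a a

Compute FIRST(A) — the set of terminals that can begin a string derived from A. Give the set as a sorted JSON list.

Compute FIRST by fixpoint:
pass 1:
  A via A→c: +{c}
  B via B→b c: +{b}
  C via C→a a: +{a}
  S via S→a: +{a}
  S via S→c B: +{c}
  S: {a,c}  A: {c}  B: {b}  C: {a}
pass 2:
  A via A→B B: +{b}
  S: {a,c}  A: {b,c}  B: {b}  C: {a}
pass 3: — fixpoint
  S: {a,c}  A: {b,c}  B: {b}  C: {a}

FIRST(A) = ["b", "c"]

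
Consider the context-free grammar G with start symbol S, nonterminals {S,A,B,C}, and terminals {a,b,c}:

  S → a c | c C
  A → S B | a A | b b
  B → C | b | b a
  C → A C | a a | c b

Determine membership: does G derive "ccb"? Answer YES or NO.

Convert to CNF:
  S -> T0 T2 | T2 C
  A -> S B | T0 A | T1 T1
  B -> A C | T0 T0 | T1 T0 | T2 T1 | b
  C -> A C | T0 T0 | T2 T1
  T0 -> a
  T1 -> b
  T2 -> c

CYK fill:
  [0..0]={T2}  "c"  orig:{}
  [1..1]={T2}  "c"  orig:{}
  [2..2]={B,T1}  "b"  orig:{B}
  [0..1]=∅  "cc"
  [1..2]={B,C}  "cb"
  [0..2]={S}  "ccb"

S ∈ T[0,2] ⇒ YES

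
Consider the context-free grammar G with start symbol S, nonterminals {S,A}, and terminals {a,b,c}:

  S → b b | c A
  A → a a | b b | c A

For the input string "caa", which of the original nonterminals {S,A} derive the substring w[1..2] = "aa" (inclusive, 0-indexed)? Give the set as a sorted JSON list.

CNF form of G:
  S -> T1 T1 | T2 A
  A -> T0 T0 | T1 T1 | T2 A
  T0 -> a
  T1 -> b
  T2 -> c

CYK table (by increasing span), restricted to cells inside w[1..2]:
  [1..1]={T0}  "a"  orig:{}
  [2..2]={T0}  "a"  orig:{}
  [1..2]={A}  "aa"

Original NTs in T[1,2] deriving "aa": ["A"]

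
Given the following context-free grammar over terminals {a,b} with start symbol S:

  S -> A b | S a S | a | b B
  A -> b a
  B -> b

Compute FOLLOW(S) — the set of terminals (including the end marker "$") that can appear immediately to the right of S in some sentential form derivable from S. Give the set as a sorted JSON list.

FIRST iteration:
[1]
  A via A→b a: +{b}
  B via B→b: +{b}
  S via S→A b: +{b}
  S via S→a: +{a}
  S: {a,b}  A: {b}  B: {b}
[2] (no change)
  S: {a,b}  A: {b}  B: {b}

FOLLOW sets:
initialize: $ ∈ FOLLOW(S)
round 1:
  S→A b: FOLLOW(A) ⊇ FIRST(b) = {b}; new: +{b}
  S→S a S: FOLLOW(S) ⊇ FIRST(a) = {a}; new: +{a}
  S→b B: FOLLOW(B) ⊇ FOLLOW(S) ⊇ {$,a}; new: +{$,a}
  FOLLOW(S)={$,a}  FOLLOW(A)={b}  FOLLOW(B)={$,a}
round 2: — fixpoint
  FOLLOW(S)={$,a}  FOLLOW(A)={b}  FOLLOW(B)={$,a}

FOLLOW(S) = ["$", "a"]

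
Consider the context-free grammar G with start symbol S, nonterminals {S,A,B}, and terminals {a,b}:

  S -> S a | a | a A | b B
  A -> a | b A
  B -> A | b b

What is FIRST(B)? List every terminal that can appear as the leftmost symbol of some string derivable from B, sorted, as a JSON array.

Compute FIRST by fixpoint:
pass 1:
  A via A→a: +{a}
  A via A→b A: +{b}
  B via B→A: +{a,b}
  S via S→a: +{a}
  S via S→b B: +{b}
  S: {a,b}  A: {a,b}  B: {a,b}
pass 2: (no change)
  S: {a,b}  A: {a,b}  B: {a,b}

FIRST(B) = ["a", "b"]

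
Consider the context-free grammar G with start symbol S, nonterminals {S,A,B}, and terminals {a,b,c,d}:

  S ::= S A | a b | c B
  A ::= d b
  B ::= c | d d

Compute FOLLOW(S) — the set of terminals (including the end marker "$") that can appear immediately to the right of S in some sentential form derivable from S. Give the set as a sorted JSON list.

Compute FIRST by fixpoint:
[1]
  A via A→d b: +{d}
  B via B→c: +{c}
  B via B→d d: +{d}
  S via S→a b: +{a}
  S via S→c B: +{c}
  S: {a,c}  A: {d}  B: {c,d}
[2] — fixpoint
  S: {a,c}  A: {d}  B: {c,d}

FOLLOW iteration:
seed FOLLOW(S) with $
pass 1:
  S→S A: FOLLOW(S) ⊇ FIRST(A) = {d}; new: +{d}
  S→S A: FOLLOW(A) ⊇ FOLLOW(S) ⊇ {$,d}; new: +{$,d}
  S→c B: FOLLOW(B) ⊇ FOLLOW(S) ⊇ {$,d}; new: +{$,d}
  S: {$,d}  A: {$,d}  B: {$,d}
pass 2: (no change)
  S: {$,d}  A: {$,d}  B: {$,d}

FOLLOW(S) = ["$", "d"]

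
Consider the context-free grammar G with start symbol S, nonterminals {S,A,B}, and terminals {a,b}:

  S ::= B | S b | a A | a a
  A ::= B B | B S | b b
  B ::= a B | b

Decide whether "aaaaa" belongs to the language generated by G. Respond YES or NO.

CNF form of G:
  S -> S T0 | T1 A | T1 B | T1 T1 | b
  A -> B B | B S | T0 T0
  B -> T1 B | b
  T0 -> b
  T1 -> a

CYK fill:
  [0..0]={T1}  "a"  orig:{}
  [1..1]={T1}  "a"  orig:{}
  [2..2]={T1}  "a"  orig:{}
  [3..3]={T1}  "a"  orig:{}
  [4..4]={T1}  "a"  orig:{}
  [0..1]={S}  "aa"
  [1..2]={S}  "aa"
  [2..3]={S}  "aa"
  [3..4]={S}  "aa"
  [0..2]=∅  "aaa"
  [1..3]=∅  "aaa"
  [2..4]=∅  "aaa"
  [0..3]=∅  "aaaa"
  [1..4]=∅  "aaaa"
  [0..4]=∅  "aaaaa"

S ∉ T[0,4] ⇒ NO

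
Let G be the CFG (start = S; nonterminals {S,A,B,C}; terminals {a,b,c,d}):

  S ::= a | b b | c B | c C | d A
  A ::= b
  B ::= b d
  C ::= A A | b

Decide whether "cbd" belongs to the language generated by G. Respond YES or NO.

Convert to CNF:
  S -> T0 T0 | T1 A | T2 B | T2 C | a
  A -> b
  B -> T0 T1
  C -> A A | b
  T0 -> b
  T1 -> d
  T2 -> c

CYK fill:
  [0..0]={T2}  "c"  orig:{}
  [1..1]={A,C,T0}  "b"  orig:{A,C}
  [2..2]={T1}  "d"  orig:{}
  [0..1]={S}  "cb"
  [1..2]={B}  "bd"
  [0..2]={S}  "cbd"

S ∈ T[0,2] ⇒ YES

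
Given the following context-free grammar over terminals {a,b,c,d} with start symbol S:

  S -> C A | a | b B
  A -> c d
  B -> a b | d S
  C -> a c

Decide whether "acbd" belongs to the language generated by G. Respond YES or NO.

CNF form of G:
  S -> C A | T3 B | a
  A -> T0 T1
  B -> T1 S | T2 T3
  C -> T2 T0
  T0 -> c
  T1 -> d
  T2 -> a
  T3 -> b

CYK fill:
  cell(0,0) a: {S,T2}  orig:{S}
  cell(1,1) c: {T0}  orig:{}
  cell(2,2) b: {T3}  orig:{}
  cell(3,3) d: {T1}  orig:{}
  cell(0,1) ac: {C}
  cell(1,2) cb: ∅
  cell(2,3) bd: ∅
  cell(0,2) acb: ∅
  cell(1,3) cbd: ∅
  cell(0,3) acbd: ∅

S ∉ T[0,3] ⇒ NO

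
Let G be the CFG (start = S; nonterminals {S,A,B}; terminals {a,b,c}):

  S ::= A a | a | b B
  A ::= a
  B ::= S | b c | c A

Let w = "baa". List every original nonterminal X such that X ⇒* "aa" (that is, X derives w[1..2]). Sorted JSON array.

Convert to CNF:
  S -> A T0 | T1 B | a
  A -> a
  B -> A T0 | T1 B | T1 T2 | T2 A | a
  T0 -> a
  T1 -> b
  T2 -> c

CYK fill — only the sub-triangle for w[1..2]:
  T[1,1] 'a' = {A,B,S,T0}  orig:{A,B,S}
  T[2,2] 'a' = {A,B,S,T0}  orig:{A,B,S}
  T[1,2] 'aa' = {B,S}

Original NTs in T[1,2] deriving "aa": ["B", "S"]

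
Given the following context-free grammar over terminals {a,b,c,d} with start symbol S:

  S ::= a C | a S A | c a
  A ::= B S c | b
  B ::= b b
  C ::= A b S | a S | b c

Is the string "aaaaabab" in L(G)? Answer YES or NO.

Convert to CNF:
  S -> T0 T2 | T2 C | T2 X5
  A -> B X3 | b
  B -> T1 T1
  C -> A X4 | T1 T0 | T2 S
  T0 -> c
  T1 -> b
  T2 -> a
  X3 -> S T0
  X4 -> T1 S
  X5 -> S A

CYK table (by increasing span):
  [0..0]={T2}  "a"  orig:{}
  [1..1]={T2}  "a"  orig:{}
  [2..2]={T2}  "a"  orig:{}
  [3..3]={T2}  "a"  orig:{}
  [4..4]={T2}  "a"  orig:{}
  [5..5]={A,T1}  "b"  orig:{A}
  [6..6]={T2}  "a"  orig:{}
  [7..7]={A,T1}  "b"  orig:{A}
  [0..1]=∅  "aa"
  [1..2]=∅  "aa"
  [2..3]=∅  "aa"
  [3..4]=∅  "aa"
  [4..5]=∅  "ab"
  [5..6]=∅  "ba"
  [6..7]=∅  "ab"
  [0..2]=∅  "aaa"
  [1..3]=∅  "aaa"
  [2..4]=∅  "aaa"
  [3..5]=∅  "aab"
  [4..6]=∅  "aba"
  [5..7]=∅  "bab"
  [0..3]=∅  "aaaa"
  [1..4]=∅  "aaaa"
  [2..5]=∅  "aaab"
  [3..6]=∅  "aaba"
  [4..7]=∅  "abab"
  [0..4]=∅  "aaaaa"
  [1..5]=∅  "aaaab"
  [2..6]=∅  "aaaba"
  [3..7]=∅  "aabab"
  [0..5]=∅  "aaaaab"
  [1..6]=∅  "aaaaba"
  [2..7]=∅  "aaabab"
  [0..6]=∅  "aaaaaba"
  [1..7]=∅  "aaaabab"
  [0..7]=∅  "aaaaabab"

S ∉ T[0,7] ⇒ NO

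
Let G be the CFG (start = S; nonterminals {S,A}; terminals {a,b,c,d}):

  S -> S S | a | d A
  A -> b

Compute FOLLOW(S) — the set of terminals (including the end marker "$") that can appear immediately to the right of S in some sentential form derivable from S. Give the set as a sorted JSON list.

FIRST iteration:
pass 1:
  A via A→b: +{b}
  S via S→a: +{a}
  S via S→d A: +{d}
  S: {a,d}  A: {b}
pass 2: — fixpoint
  S: {a,d}  A: {b}

FOLLOW sets:
FOLLOW(S) := {$}
round 1:
  S→S S: FOLLOW(S) ⊇ FIRST(S) = {a,d}; new: +{a,d}
  S→d A: FOLLOW(A) ⊇ FOLLOW(S) ⊇ {$,a,d}; new: +{$,a,d}
  FOLLOW(S)={$,a,d}  FOLLOW(A)={$,a,d}
round 2: done
  FOLLOW(S)={$,a,d}  FOLLOW(A)={$,a,d}

FOLLOW(S) = ["$", "a", "d"]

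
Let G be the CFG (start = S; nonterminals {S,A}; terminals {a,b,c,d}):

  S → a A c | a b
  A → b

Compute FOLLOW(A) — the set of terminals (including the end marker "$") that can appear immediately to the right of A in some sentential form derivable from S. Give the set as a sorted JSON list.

Compute FIRST by fixpoint:
pass 1:
  A via A→b: +{b}
  S via S→a A c: +{a}
  FIRST(S)={a}  FIRST(A)={b}
pass 2: (stable)
  FIRST(S)={a}  FIRST(A)={b}

FOLLOW sets:
FOLLOW(S) := {$}
round 1:
  S→a A c: FOLLOW(A) ⊇ FIRST(c) = {c}; new: +{c}
  FOLLOW[S]={$}  FOLLOW[A]={c}
round 2: done
  FOLLOW[S]={$}  FOLLOW[A]={c}

FOLLOW(A) = ["c"]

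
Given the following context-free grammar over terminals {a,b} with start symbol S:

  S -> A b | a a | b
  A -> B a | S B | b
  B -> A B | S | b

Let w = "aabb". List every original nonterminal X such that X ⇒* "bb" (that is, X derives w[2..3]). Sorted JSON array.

CNF form of G:
  S -> A T1 | T0 T0 | b
  A -> B T0 | S B | b
  B -> A B | A T1 | T0 T0 | b
  T0 -> a
  T1 -> b

CYK table (by increasing span) — only the sub-triangle for w[2..3]:
  T[2,2] 'b' = {A,B,S,T1}  orig:{A,B,S}
  T[3,3] 'b' = {A,B,S,T1}  orig:{A,B,S}
  T[2,3] 'bb' = {A,B,S}

Original NTs in T[2,3] deriving "bb": ["A", "B", "S"]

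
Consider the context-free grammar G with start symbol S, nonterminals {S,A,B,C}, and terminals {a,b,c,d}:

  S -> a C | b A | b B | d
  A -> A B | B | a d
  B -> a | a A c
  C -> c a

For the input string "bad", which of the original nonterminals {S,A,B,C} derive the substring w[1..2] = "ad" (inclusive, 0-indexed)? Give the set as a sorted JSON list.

CNF form of G:
  S -> T0 C | T3 A | T3 B | d
  A -> A B | T0 T2 | T0 X4 | a
  B -> T0 X5 | a
  C -> T1 T0
  T0 -> a
  T1 -> c
  T2 -> d
  T3 -> b
  X4 -> A T1
  X5 -> A T1

Fill CYK table bottom-up — only the sub-triangle for w[1..2]:
  T[1,1] 'a' = {A,B,T0}  orig:{A,B}
  T[2,2] 'd' = {S,T2}  orig:{S}
  T[1,2] 'ad' = {A}

Original NTs in T[1,2] deriving "ad": ["A"]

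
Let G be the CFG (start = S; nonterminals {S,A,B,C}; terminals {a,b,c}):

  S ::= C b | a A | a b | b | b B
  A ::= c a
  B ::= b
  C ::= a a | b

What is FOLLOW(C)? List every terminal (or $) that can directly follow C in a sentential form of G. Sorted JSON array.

FIRST sets, iterate to fixpoint:
round 1:
  A via A→c a: +{c}
  B via B→b: +{b}
  C via C→a a: +{a}
  C via C→b: +{b}
  S via S→C b: +{a,b}
  S: {a,b}  A: {c}  B: {b}  C: {a,b}
round 2: (stable)
  S: {a,b}  A: {c}  B: {b}  C: {a,b}

Compute FOLLOW by fixpoint:
seed FOLLOW(S) with $
iter 1:
  S→C b: FOLLOW(C) ⊇ FIRST(b) = {b}; new: +{b}
  S→a A: FOLLOW(A) ⊇ FOLLOW(S) ⊇ {$}; new: +{$}
  S→b B: FOLLOW(B) ⊇ FOLLOW(S) ⊇ {$}; new: +{$}
  FOLLOW(S)={$}  FOLLOW(A)={$}  FOLLOW(B)={$}  FOLLOW(C)={b}
iter 2: — fixpoint
  FOLLOW(S)={$}  FOLLOW(A)={$}  FOLLOW(B)={$}  FOLLOW(C)={b}

FOLLOW(C) = ["b"]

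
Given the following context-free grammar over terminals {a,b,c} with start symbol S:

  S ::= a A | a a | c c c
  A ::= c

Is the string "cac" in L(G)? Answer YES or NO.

Convert to CNF:
  S -> T0 A | T0 T0 | T1 X2
  A -> c
  T0 -> a
  T1 -> c
  X2 -> T1 T1

CYK fill:
  T[0,0] 'c' = {A,T1}  orig:{A}
  T[1,1] 'a' = {T0}  orig:{}
  T[2,2] 'c' = {A,T1}  orig:{A}
  T[0,1] 'ca' = ∅
  T[1,2] 'ac' = {S}
  T[0,2] 'cac' = ∅

S ∉ T[0,2] ⇒ NO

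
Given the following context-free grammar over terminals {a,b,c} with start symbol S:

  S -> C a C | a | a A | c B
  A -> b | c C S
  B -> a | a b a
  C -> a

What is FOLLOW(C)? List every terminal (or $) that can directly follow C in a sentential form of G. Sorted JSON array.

FIRST sets, iterate to fixpoint:
round 1:
  A via A→b: +{b}
  A via A→c C S: +{c}
  B via B→a: +{a}
  C via C→a: +{a}
  S via S→C a C: +{a}
  S via S→c B: +{c}
  S: {a,c}  A: {b,c}  B: {a}  C: {a}
round 2: (no change)
  S: {a,c}  A: {b,c}  B: {a}  C: {a}

FOLLOW iteration:
FOLLOW(S) := {$}
pass 1:
  A→c C S: FOLLOW(C) ⊇ FIRST(S) = {a,c}; new: +{a,c}
  S→C a C: FOLLOW(C) ⊇ FOLLOW(S) ⊇ {$}; new: +{$}
  S→a A: FOLLOW(A) ⊇ FOLLOW(S) ⊇ {$}; new: +{$}
  S→c B: FOLLOW(B) ⊇ FOLLOW(S) ⊇ {$}; new: +{$}
  FOLLOW[S]={$}  FOLLOW[A]={$}  FOLLOW[B]={$}  FOLLOW[C]={$,a,c}
pass 2: — fixpoint
  FOLLOW[S]={$}  FOLLOW[A]={$}  FOLLOW[B]={$}  FOLLOW[C]={$,a,c}

FOLLOW(C) = ["$", "a", "c"]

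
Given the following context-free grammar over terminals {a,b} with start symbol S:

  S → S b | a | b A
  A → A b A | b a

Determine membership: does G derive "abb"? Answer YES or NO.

CNF form of G:
  S -> S T0 | T0 A | a
  A -> A X2 | T0 T1
  T0 -> b
  T1 -> a
  X2 -> T0 A

CYK fill:
  [0..0]={S,T1}  "a"  orig:{S}
  [1..1]={T0}  "b"  orig:{}
  [2..2]={T0}  "b"  orig:{}
  [0..1]={S}  "ab"
  [1..2]=∅  "bb"
  [0..2]={S}  "abb"

S ∈ T[0,2] ⇒ YES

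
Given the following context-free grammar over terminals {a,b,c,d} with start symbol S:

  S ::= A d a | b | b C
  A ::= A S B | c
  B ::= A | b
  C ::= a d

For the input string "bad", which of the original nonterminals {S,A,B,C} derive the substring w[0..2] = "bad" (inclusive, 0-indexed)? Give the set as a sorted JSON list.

Convert to CNF:
  S -> A X5 | T2 C | b
  A -> A X3 | c
  B -> A X4 | b | c
  C -> T0 T1
  T0 -> a
  T1 -> d
  T2 -> b
  X3 -> S B
  X4 -> S B
  X5 -> T1 T0

Fill CYK table bottom-up (cells [i..j] with 0 ≤ i ≤ j ≤ 2 only):
  T[0,0] 'b' = {B,S,T2}  orig:{B,S}
  T[1,1] 'a' = {T0}  orig:{}
  T[2,2] 'd' = {T1}  orig:{}
  T[0,1] 'ba' = ∅
  T[1,2] 'ad' = {C}
  T[0,2] 'bad' = {S}

Original NTs in T[0,2] deriving "bad": ["S"]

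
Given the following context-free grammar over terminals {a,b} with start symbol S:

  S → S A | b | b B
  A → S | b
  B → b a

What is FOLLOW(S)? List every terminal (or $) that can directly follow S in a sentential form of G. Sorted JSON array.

FIRST sets, iterate to fixpoint:
pass 1:
  A via A→b: +{b}
  B via B→b a: +{b}
  S via S→b: +{b}
  FIRST[S]={b}  FIRST[A]={b}  FIRST[B]={b}
pass 2: — fixpoint
  FIRST[S]={b}  FIRST[A]={b}  FIRST[B]={b}

FOLLOW sets:
FOLLOW(S) := {$}
[1]
  S→S A: FOLLOW(S) ⊇ FIRST(A) = {b}; new: +{b}
  S→S A: FOLLOW(A) ⊇ FOLLOW(S) ⊇ {$,b}; new: +{$,b}
  S→b B: FOLLOW(B) ⊇ FOLLOW(S) ⊇ {$,b}; new: +{$,b}
  FOLLOW[S]={$,b}  FOLLOW[A]={$,b}  FOLLOW[B]={$,b}
[2] (stable)
  FOLLOW[S]={$,b}  FOLLOW[A]={$,b}  FOLLOW[B]={$,b}

FOLLOW(S) = ["$", "b"]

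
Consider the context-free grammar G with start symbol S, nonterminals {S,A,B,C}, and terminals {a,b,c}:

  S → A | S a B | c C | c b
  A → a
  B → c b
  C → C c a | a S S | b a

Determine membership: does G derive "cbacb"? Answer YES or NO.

CNF form of G:
  S -> S X5 | T0 C | T0 T1 | a
  A -> a
  B -> T0 T1
  C -> C X3 | T1 T2 | T2 X4
  T0 -> c
  T1 -> b
  T2 -> a
  X3 -> T0 T2
  X4 -> S S
  X5 -> T2 B

CYK fill:
  cell(0,0) c: {T0}  orig:{}
  cell(1,1) b: {T1}  orig:{}
  cell(2,2) a: {A,S,T2}  orig:{A,S}
  cell(3,3) c: {T0}  orig:{}
  cell(4,4) b: {T1}  orig:{}
  cell(0,1) cb: {B,S}
  cell(1,2) ba: {C}
  cell(2,3) ac: ∅
  cell(3,4) cb: {B,S}
  cell(0,2) cba: {S,X4}  orig:{S}
  cell(1,3) bac: ∅
  cell(2,4) acb: {X4,X5}  orig:{}
  cell(0,3) cbac: ∅
  cell(1,4) bacb: ∅
  cell(0,4) cbacb: {S,X4}  orig:{S}

S ∈ T[0,4] ⇒ YES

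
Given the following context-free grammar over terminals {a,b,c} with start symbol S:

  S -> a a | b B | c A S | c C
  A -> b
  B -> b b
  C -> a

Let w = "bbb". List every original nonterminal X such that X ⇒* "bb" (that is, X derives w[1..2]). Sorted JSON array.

Convert to CNF:
  S -> T0 B | T1 T1 | T2 C | T2 X3
  A -> b
  B -> T0 T0
  C -> a
  T0 -> b
  T1 -> a
  T2 -> c
  X3 -> A S

Fill CYK table bottom-up, restricted to cells inside w[1..2]:
  T[1,1] 'b' = {A,T0}  orig:{A}
  T[2,2] 'b' = {A,T0}  orig:{A}
  T[1,2] 'bb' = {B}

Original NTs in T[1,2] deriving "bb": ["B"]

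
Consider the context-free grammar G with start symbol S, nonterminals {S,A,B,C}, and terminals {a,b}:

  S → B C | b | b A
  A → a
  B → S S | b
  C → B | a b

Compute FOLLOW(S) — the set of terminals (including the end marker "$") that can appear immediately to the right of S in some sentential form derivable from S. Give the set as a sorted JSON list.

FIRST sets, iterate to fixpoint:
[1]
  A via A→a: +{a}
  B via B→b: +{b}
  C via C→B: +{b}
  C via C→a b: +{a}
  S via S→B C: +{b}
  FIRST[S]={b}  FIRST[A]={a}  FIRST[B]={b}  FIRST[C]={a,b}
[2] (stable)
  FIRST[S]={b}  FIRST[A]={a}  FIRST[B]={b}  FIRST[C]={a,b}

FOLLOW iteration:
FOLLOW(S) := {$}
iter 1:
  B→S S: FOLLOW(S) ⊇ FIRST(S) = {b}; new: +{b}
  S→B C: FOLLOW(B) ⊇ FIRST(C) = {a,b}; new: +{a,b}
  S→B C: FOLLOW(C) ⊇ FOLLOW(S) ⊇ {$,b}; new: +{$,b}
  S→b A: FOLLOW(A) ⊇ FOLLOW(S) ⊇ {$,b}; new: +{$,b}
  S: {$,b}  A: {$,b}  B: {a,b}  C: {$,b}
iter 2:
  B→S S: FOLLOW(S) ⊇ FOLLOW(B) ⊇ {a,b}; new: +{a}
  C→B: FOLLOW(B) ⊇ FOLLOW(C) ⊇ {$,b}; new: +{$}
  S→B C: FOLLOW(C) ⊇ FOLLOW(S) ⊇ {$,a,b}; new: +{a}
  S→b A: FOLLOW(A) ⊇ FOLLOW(S) ⊇ {$,a,b}; new: +{a}
  S: {$,a,b}  A: {$,a,b}  B: {$,a,b}  C: {$,a,b}
iter 3: done
  S: {$,a,b}  A: {$,a,b}  B: {$,a,b}  C: {$,a,b}

FOLLOW(S) = ["$", "a", "b"]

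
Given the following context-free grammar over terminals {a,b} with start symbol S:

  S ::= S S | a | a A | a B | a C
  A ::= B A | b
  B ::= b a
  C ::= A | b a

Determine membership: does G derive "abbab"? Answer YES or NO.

CNF form of G:
  S -> S S | T1 A | T1 B | T1 C | a
  A -> B A | b
  B -> T0 T1
  C -> B A | T0 T1 | b
  T0 -> b
  T1 -> a

CYK fill:
  cell(0,0) a: {S,T1}  orig:{S}
  cell(1,1) b: {A,C,T0}  orig:{A,C}
  cell(2,2) b: {A,C,T0}  orig:{A,C}
  cell(3,3) a: {S,T1}  orig:{S}
  cell(4,4) b: {A,C,T0}  orig:{A,C}
  cell(0,1) ab: {S}
  cell(1,2) bb: ∅
  cell(2,3) ba: {B,C}
  cell(3,4) ab: {S}
  cell(0,2) abb: ∅
  cell(1,3) bba: ∅
  cell(2,4) bab: {A,C}
  cell(0,3) abba: ∅
  cell(1,4) bbab: ∅
  cell(0,4) abbab: ∅

S ∉ T[0,4] ⇒ NO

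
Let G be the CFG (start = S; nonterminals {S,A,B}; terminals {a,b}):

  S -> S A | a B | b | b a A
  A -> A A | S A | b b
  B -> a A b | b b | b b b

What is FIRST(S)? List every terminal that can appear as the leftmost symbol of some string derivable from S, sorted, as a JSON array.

FIRST iteration:
iter 1:
  A via A→b b: +{b}
  B via B→a A b: +{a}
  B via B→b b: +{b}
  S via S→a B: +{a}
  S via S→b: +{b}
  FIRST(S)={a,b}  FIRST(A)={b}  FIRST(B)={a,b}
iter 2:
  A via A→S A: +{a}
  FIRST(S)={a,b}  FIRST(A)={a,b}  FIRST(B)={a,b}
iter 3: (stable)
  FIRST(S)={a,b}  FIRST(A)={a,b}  FIRST(B)={a,b}

FIRST(S) = ["a", "b"]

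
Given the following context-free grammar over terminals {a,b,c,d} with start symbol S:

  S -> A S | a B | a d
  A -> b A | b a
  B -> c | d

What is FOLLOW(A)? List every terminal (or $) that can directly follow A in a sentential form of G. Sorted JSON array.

Compute FIRST by fixpoint:
round 1:
  A via A→b A: +{b}
  B via B→c: +{c}
  B via B→d: +{d}
  S via S→A S: +{b}
  S via S→a B: +{a}
  S: {a,b}  A: {b}  B: {c,d}
round 2: (stable)
  S: {a,b}  A: {b}  B: {c,d}

Compute FOLLOW by fixpoint:
seed FOLLOW(S) with $
round 1:
  S→A S: FOLLOW(A) ⊇ FIRST(S) = {a,b}; new: +{a,b}
  S→a B: FOLLOW(B) ⊇ FOLLOW(S) ⊇ {$}; new: +{$}
  S: {$}  A: {a,b}  B: {$}
round 2: (no change)
  S: {$}  A: {a,b}  B: {$}

FOLLOW(A) = ["a", "b"]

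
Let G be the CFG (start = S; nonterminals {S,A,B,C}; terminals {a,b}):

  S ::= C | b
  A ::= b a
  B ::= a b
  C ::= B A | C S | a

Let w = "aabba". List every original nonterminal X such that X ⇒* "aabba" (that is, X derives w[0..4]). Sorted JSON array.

CNF form of G:
  S -> B A | C S | a | b
  A -> T0 T1
  B -> T1 T0
  C -> B A | C S | a
  T0 -> b
  T1 -> a

Fill CYK table bottom-up — only the sub-triangle for w[0..4]:
  T[0,0] 'a' = {C,S,T1}  orig:{C,S}
  T[1,1] 'a' = {C,S,T1}  orig:{C,S}
  T[2,2] 'b' = {S,T0}  orig:{S}
  T[3,3] 'b' = {S,T0}  orig:{S}
  T[4,4] 'a' = {C,S,T1}  orig:{C,S}
  T[0,1] 'aa' = {C,S}
  T[1,2] 'ab' = {B,C,S}
  T[2,3] 'bb' = ∅
  T[3,4] 'ba' = {A}
  T[0,2] 'aab' = {C,S}
  T[1,3] 'abb' = {C,S}
  T[2,4] 'bba' = ∅
  T[0,3] 'aabb' = {C,S}
  T[1,4] 'abba' = {C,S}
  T[0,4] 'aabba' = {C,S}

Original NTs in T[0,4] deriving "aabba": ["C", "S"]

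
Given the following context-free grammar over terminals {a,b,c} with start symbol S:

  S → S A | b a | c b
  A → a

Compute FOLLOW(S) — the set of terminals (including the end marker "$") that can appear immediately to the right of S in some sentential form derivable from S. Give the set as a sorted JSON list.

Compute FIRST by fixpoint:
pass 1:
  A via A→a: +{a}
  S via S→b a: +{b}
  S via S→c b: +{c}
  FIRST[S]={b,c}  FIRST[A]={a}
pass 2: — fixpoint
  FIRST[S]={b,c}  FIRST[A]={a}

Compute FOLLOW by fixpoint:
FOLLOW(S) := {$}
round 1:
  S→S A: FOLLOW(S) ⊇ FIRST(A) = {a}; new: +{a}
  S→S A: FOLLOW(A) ⊇ FOLLOW(S) ⊇ {$,a}; new: +{$,a}
  S: {$,a}  A: {$,a}
round 2: — fixpoint
  S: {$,a}  A: {$,a}

FOLLOW(S) = ["$", "a"]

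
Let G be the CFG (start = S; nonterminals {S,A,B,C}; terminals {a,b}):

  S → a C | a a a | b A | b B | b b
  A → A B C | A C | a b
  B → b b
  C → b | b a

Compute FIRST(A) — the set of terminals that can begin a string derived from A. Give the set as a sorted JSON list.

FIRST iteration:
iter 1:
  A via A→a b: +{a}
  B via B→b b: +{b}
  C via C→b: +{b}
  S via S→a C: +{a}
  S via S→b A: +{b}
  FIRST(S)={a,b}  FIRST(A)={a}  FIRST(B)={b}  FIRST(C)={b}
iter 2: (stable)
  FIRST(S)={a,b}  FIRST(A)={a}  FIRST(B)={b}  FIRST(C)={b}

FIRST(A) = ["a"]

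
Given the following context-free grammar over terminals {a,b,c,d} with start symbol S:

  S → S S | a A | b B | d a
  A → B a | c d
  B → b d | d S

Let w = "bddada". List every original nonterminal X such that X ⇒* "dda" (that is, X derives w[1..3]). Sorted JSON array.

CNF form of G:
  S -> S S | T0 A | T2 T0 | T3 B
  A -> B T0 | T1 T2
  B -> T2 S | T3 T2
  T0 -> a
  T1 -> c
  T2 -> d
  T3 -> b

CYK fill (cells [i..j] with 1 ≤ i ≤ j ≤ 3 only):
  T[1,1] 'd' = {T2}  orig:{}
  T[2,2] 'd' = {T2}  orig:{}
  T[3,3] 'a' = {T0}  orig:{}
  T[1,2] 'dd' = ∅
  T[2,3] 'da' = {S}
  T[1,3] 'dda' = {B}

Original NTs in T[1,3] deriving "dda": ["B"]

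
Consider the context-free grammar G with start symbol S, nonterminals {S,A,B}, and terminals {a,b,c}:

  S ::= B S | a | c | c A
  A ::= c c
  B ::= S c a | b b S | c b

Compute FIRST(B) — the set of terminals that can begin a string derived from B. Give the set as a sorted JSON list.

Compute FIRST by fixpoint:
[1]
  A via A→c c: +{c}
  B via B→b b S: +{b}
  B via B→c b: +{c}
  S via S→B S: +{b,c}
  S via S→a: +{a}
  FIRST(S)={a,b,c}  FIRST(A)={c}  FIRST(B)={b,c}
[2]
  B via B→S c a: +{a}
  FIRST(S)={a,b,c}  FIRST(A)={c}  FIRST(B)={a,b,c}
[3] (no change)
  FIRST(S)={a,b,c}  FIRST(A)={c}  FIRST(B)={a,b,c}

FIRST(B) = ["a", "b", "c"]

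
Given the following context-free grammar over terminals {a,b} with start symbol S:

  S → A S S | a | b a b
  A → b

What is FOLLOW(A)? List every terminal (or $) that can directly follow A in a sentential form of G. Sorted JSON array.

FIRST sets, iterate to fixpoint:
iter 1:
  A via A→b: +{b}
  S via S→A S S: +{b}
  S via S→a: +{a}
  FIRST[S]={a,b}  FIRST[A]={b}
iter 2: done
  FIRST[S]={a,b}  FIRST[A]={b}

Compute FOLLOW by fixpoint:
initialize: $ ∈ FOLLOW(S)
round 1:
  S→A S S: FOLLOW(A) ⊇ FIRST(S) = {a,b}; new: +{a,b}
  S→A S S: FOLLOW(S) ⊇ FIRST(S) = {a,b}; new: +{a,b}
  S: {$,a,b}  A: {a,b}
round 2: (stable)
  S: {$,a,b}  A: {a,b}

FOLLOW(A) = ["a", "b"]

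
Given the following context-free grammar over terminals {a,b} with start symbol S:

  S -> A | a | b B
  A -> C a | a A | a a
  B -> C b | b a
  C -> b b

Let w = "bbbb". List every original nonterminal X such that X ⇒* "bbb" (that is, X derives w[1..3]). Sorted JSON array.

Convert to CNF:
  S -> C T0 | T0 A | T0 T0 | T1 B | a
  A -> C T0 | T0 A | T0 T0
  B -> C T1 | T1 T0
  C -> T1 T1
  T0 -> a
  T1 -> b

CYK fill, restricted to cells inside w[1..3]:
  T[1,1] 'b' = {T1}  orig:{}
  T[2,2] 'b' = {T1}  orig:{}
  T[3,3] 'b' = {T1}  orig:{}
  T[1,2] 'bb' = {C}
  T[2,3] 'bb' = {C}
  T[1,3] 'bbb' = {B}

Original NTs in T[1,3] deriving "bbb": ["B"]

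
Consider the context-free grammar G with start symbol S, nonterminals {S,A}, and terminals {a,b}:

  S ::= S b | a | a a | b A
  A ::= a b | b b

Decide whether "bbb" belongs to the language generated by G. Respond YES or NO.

Convert to CNF:
  S -> S T1 | T0 T0 | T1 A | a
  A -> T0 T1 | T1 T1
  T0 -> a
  T1 -> b

Fill CYK table bottom-up:
  cell(0,0) b: {T1}  orig:{}
  cell(1,1) b: {T1}  orig:{}
  cell(2,2) b: {T1}  orig:{}
  cell(0,1) bb: {A}
  cell(1,2) bb: {A}
  cell(0,2) bbb: {S}

S ∈ T[0,2] ⇒ YES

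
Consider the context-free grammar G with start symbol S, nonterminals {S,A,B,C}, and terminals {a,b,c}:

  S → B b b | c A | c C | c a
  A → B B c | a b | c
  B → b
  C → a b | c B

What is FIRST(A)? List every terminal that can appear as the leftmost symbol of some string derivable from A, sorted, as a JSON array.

FIRST iteration:
iter 1:
  A via A→a b: +{a}
  A via A→c: +{c}
  B via B→b: +{b}
  C via C→a b: +{a}
  C via C→c B: +{c}
  S via S→B b b: +{b}
  S via S→c A: +{c}
  FIRST[S]={b,c}  FIRST[A]={a,c}  FIRST[B]={b}  FIRST[C]={a,c}
iter 2:
  A via A→B B c: +{b}
  FIRST[S]={b,c}  FIRST[A]={a,b,c}  FIRST[B]={b}  FIRST[C]={a,c}
iter 3: (stable)
  FIRST[S]={b,c}  FIRST[A]={a,b,c}  FIRST[B]={b}  FIRST[C]={a,c}

FIRST(A) = ["a", "b", "c"]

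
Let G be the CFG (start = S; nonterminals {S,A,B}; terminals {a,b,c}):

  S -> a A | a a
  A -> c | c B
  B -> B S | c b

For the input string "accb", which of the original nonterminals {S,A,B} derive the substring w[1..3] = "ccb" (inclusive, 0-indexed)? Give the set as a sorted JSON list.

CNF form of G:
  S -> T2 A | T2 T2
  A -> T0 B | c
  B -> B S | T0 T1
  T0 -> c
  T1 -> b
  T2 -> a

CYK table (by increasing span) — only the sub-triangle for w[1..3]:
  [1..1]={A,T0}  "c"  orig:{A}
  [2..2]={A,T0}  "c"  orig:{A}
  [3..3]={T1}  "b"  orig:{}
  [1..2]=∅  "cc"
  [2..3]={B}  "cb"
  [1..3]={A}  "ccb"

Original NTs in T[1,3] deriving "ccb": ["A"]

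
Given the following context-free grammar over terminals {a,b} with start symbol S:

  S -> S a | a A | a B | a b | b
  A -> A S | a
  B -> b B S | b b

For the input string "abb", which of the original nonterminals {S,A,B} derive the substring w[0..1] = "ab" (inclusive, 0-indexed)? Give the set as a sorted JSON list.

CNF form of G:
  S -> S T1 | T1 A | T1 B | T1 T0 | b
  A -> A S | a
  B -> T0 T0 | T0 X2
  T0 -> b
  T1 -> a
  X2 -> B S

Fill CYK table bottom-up, restricted to cells inside w[0..1]:
  cell(0,0) a: {A,T1}  orig:{A}
  cell(1,1) b: {S,T0}  orig:{S}
  cell(0,1) ab: {A,S}

Original NTs in T[0,1] deriving "ab": ["A", "S"]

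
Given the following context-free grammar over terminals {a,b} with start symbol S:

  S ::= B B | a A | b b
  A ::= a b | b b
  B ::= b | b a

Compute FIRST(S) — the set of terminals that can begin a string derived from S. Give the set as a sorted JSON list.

FIRST sets, iterate to fixpoint:
iter 1:
  A via A→a b: +{a}
  A via A→b b: +{b}
  B via B→b: +{b}
  S via S→B B: +{b}
  S via S→a A: +{a}
  FIRST(S)={a,b}  FIRST(A)={a,b}  FIRST(B)={b}
iter 2: (no change)
  FIRST(S)={a,b}  FIRST(A)={a,b}  FIRST(B)={b}

FIRST(S) = ["a", "b"]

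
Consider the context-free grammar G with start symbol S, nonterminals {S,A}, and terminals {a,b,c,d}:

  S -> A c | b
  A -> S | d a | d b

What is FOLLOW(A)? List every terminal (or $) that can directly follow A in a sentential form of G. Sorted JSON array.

FIRST iteration:
[1]
  A via A→d a: +{d}
  S via S→A c: +{d}
  S via S→b: +{b}
  FIRST(S)={b,d}  FIRST(A)={d}
[2]
  A via A→S: +{b}
  FIRST(S)={b,d}  FIRST(A)={b,d}
[3] (no change)
  FIRST(S)={b,d}  FIRST(A)={b,d}

Compute FOLLOW by fixpoint:
initialize: $ ∈ FOLLOW(S)
iter 1:
  S→A c: FOLLOW(A) ⊇ FIRST(c) = {c}; new: +{c}
  FOLLOW[S]={$}  FOLLOW[A]={c}
iter 2:
  A→S: FOLLOW(S) ⊇ FOLLOW(A) ⊇ {c}; new: +{c}
  FOLLOW[S]={$,c}  FOLLOW[A]={c}
iter 3: (stable)
  FOLLOW[S]={$,c}  FOLLOW[A]={c}

FOLLOW(A) = ["c"]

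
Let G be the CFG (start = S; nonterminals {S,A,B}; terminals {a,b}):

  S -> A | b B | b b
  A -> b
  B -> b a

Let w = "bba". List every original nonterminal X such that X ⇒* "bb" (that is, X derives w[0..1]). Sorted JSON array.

Convert to CNF:
  S -> T0 B | T0 T0 | b
  A -> b
  B -> T0 T1
  T0 -> b
  T1 -> a

Fill CYK table bottom-up, restricted to cells inside w[0..1]:
  [0..0]={A,S,T0}  "b"  orig:{A,S}
  [1..1]={A,S,T0}  "b"  orig:{A,S}
  [0..1]={S}  "bb"

Original NTs in T[0,1] deriving "bb": ["S"]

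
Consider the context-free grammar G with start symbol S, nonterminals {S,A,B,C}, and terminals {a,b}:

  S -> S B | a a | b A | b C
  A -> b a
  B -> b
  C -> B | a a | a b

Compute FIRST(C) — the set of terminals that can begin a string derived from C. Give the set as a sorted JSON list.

FIRST iteration:
iter 1:
  A via A→b a: +{b}
  B via B→b: +{b}
  C via C→B: +{b}
  C via C→a a: +{a}
  S via S→a a: +{a}
  S via S→b A: +{b}
  FIRST[S]={a,b}  FIRST[A]={b}  FIRST[B]={b}  FIRST[C]={a,b}
iter 2: (stable)
  FIRST[S]={a,b}  FIRST[A]={b}  FIRST[B]={b}  FIRST[C]={a,b}

FIRST(C) = ["a", "b"]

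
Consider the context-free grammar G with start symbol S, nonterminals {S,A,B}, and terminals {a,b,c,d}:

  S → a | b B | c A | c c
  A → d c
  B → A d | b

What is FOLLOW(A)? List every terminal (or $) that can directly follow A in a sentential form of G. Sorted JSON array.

Compute FIRST by fixpoint:
[1]
  A via A→d c: +{d}
  B via B→A d: +{d}
  B via B→b: +{b}
  S via S→a: +{a}
  S via S→b B: +{b}
  S via S→c A: +{c}
  FIRST[S]={a,b,c}  FIRST[A]={d}  FIRST[B]={b,d}
[2] — fixpoint
  FIRST[S]={a,b,c}  FIRST[A]={d}  FIRST[B]={b,d}

FOLLOW iteration:
FOLLOW(S) := {$}
pass 1:
  B→A d: FOLLOW(A) ⊇ FIRST(d) = {d}; new: +{d}
  S→b B: FOLLOW(B) ⊇ FOLLOW(S) ⊇ {$}; new: +{$}
  S→c A: FOLLOW(A) ⊇ FOLLOW(S) ⊇ {$}; new: +{$}
  FOLLOW[S]={$}  FOLLOW[A]={$,d}  FOLLOW[B]={$}
pass 2: (no change)
  FOLLOW[S]={$}  FOLLOW[A]={$,d}  FOLLOW[B]={$}

FOLLOW(A) = ["$", "d"]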